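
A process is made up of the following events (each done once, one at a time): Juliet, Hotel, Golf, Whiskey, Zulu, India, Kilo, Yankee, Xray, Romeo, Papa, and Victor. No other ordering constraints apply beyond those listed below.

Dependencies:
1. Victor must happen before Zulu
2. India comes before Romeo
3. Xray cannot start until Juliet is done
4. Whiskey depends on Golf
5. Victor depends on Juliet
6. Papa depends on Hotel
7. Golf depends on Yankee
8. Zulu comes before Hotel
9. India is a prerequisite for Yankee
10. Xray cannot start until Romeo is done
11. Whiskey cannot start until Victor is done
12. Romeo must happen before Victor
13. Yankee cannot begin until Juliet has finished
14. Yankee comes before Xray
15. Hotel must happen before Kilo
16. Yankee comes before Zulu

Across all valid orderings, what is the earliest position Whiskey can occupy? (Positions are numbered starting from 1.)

The events that are forced before Whiskey, directly or transitively, are Juliet, Golf, India, Yankee, Romeo, Victor. That's 6 events.
So at minimum 6 events come before Whiskey, putting Whiskey no earlier than position 7. That position is achievable by scheduling exactly those predecessors first.

7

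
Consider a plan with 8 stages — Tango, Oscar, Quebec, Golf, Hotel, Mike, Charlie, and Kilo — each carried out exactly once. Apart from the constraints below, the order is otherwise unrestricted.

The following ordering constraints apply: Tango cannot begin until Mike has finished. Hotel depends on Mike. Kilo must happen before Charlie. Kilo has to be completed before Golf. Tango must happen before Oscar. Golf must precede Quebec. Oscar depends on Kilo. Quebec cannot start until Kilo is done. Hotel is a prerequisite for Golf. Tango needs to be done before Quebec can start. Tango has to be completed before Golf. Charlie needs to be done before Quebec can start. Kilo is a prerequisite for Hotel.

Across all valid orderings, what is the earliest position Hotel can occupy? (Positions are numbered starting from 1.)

Every stage that must precede Hotel has to come before it. Tracing all chains that end at Hotel, those stages are: Mike, Kilo — 2 in total.
So at minimum 2 stages come before Hotel, putting Hotel no earlier than position 3. That position is achievable by scheduling exactly those predecessors first.

3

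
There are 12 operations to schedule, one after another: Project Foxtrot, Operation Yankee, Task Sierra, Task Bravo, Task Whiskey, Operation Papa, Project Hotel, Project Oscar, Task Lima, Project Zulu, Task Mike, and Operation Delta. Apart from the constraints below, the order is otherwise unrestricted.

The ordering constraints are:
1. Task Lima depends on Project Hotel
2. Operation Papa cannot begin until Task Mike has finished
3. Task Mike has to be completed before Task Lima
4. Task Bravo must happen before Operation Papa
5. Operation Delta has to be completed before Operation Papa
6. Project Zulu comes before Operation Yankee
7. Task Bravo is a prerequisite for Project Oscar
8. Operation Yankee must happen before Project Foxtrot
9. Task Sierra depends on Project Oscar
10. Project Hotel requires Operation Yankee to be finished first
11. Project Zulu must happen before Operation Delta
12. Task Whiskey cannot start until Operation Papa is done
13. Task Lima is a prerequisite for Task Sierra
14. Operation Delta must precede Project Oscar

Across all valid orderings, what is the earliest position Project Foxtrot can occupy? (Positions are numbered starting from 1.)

Working backwards through the constraints from Project Foxtrot, its full set of required predecessors is Operation Yankee, Project Zulu — 2 of them.
With 2 mandatory predecessors, the earliest Project Foxtrot can sit is position 2+1 = 3, and placing just those 2 first achieves it.

3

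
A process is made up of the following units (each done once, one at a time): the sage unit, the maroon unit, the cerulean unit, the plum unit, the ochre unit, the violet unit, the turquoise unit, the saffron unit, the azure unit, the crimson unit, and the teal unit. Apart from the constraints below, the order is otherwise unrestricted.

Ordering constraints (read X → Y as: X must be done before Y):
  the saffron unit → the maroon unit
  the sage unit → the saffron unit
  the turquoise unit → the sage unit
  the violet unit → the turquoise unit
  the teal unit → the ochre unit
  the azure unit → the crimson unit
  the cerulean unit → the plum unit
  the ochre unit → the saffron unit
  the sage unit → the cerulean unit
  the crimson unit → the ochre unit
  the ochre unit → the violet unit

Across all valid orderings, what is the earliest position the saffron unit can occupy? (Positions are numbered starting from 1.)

Every unit that must precede the saffron unit has to come before it. Tracing all chains that end at the saffron unit, those units are: the sage unit, the ochre unit, the violet unit, the turquoise unit, the azure unit, the crimson unit, the teal unit — 7 in total.
So at minimum 7 units come before the saffron unit, putting the saffron unit no earlier than position 8. That position is achievable by scheduling exactly those predecessors first.

8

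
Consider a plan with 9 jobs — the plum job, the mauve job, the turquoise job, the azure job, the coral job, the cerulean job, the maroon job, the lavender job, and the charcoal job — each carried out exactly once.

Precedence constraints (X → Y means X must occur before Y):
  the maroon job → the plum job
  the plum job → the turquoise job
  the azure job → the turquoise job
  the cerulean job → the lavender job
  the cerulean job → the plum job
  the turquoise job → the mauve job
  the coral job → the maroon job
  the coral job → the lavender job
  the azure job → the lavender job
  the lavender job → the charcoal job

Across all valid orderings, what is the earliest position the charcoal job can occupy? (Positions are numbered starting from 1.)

5

Every job that must precede the charcoal job has to come before it. Tracing all chains that end at the charcoal job, those jobs are: the azure job, the coral job, the cerulean job, the lavender job — 4 in total.
With 4 mandatory predecessors, the earliest the charcoal job can sit is position 4+1 = 5, and placing just those 4 first achieves it.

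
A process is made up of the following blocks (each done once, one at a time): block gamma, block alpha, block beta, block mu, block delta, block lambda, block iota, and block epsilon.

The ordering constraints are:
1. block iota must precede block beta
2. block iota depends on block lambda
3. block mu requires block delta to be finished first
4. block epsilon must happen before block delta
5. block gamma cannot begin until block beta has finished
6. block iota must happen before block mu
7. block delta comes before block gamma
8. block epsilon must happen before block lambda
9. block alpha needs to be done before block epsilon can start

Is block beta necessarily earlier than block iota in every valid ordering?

In fact the dependencies run the other way: block iota → block beta.
So block beta never precedes block iota.

No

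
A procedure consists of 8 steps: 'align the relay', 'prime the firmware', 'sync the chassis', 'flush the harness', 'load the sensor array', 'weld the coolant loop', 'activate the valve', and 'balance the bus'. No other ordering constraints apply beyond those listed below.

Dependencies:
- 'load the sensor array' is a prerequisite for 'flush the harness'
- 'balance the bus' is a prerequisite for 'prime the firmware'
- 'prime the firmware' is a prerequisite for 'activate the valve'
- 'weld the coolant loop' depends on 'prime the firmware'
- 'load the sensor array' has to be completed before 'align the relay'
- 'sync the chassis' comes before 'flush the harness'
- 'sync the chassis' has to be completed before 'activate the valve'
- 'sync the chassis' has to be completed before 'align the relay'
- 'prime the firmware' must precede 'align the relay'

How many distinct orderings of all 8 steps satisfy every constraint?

416

The steps with no prerequisites are 'sync the chassis', 'load the sensor array', 'balance the bus'; any of them can be placed first.
Counting all ways to extend the partial order to a total order gives 416.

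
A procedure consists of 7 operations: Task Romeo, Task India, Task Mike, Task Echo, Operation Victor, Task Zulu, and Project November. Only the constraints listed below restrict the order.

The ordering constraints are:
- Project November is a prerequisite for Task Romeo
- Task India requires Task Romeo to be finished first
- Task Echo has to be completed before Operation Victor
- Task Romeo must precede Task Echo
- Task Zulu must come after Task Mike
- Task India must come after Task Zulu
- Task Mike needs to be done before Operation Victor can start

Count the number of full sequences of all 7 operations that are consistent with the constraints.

30

The operations with no prerequisites are Task Mike, Project November; any of them can be placed first.
Counting all ways to extend the partial order to a total order gives 30.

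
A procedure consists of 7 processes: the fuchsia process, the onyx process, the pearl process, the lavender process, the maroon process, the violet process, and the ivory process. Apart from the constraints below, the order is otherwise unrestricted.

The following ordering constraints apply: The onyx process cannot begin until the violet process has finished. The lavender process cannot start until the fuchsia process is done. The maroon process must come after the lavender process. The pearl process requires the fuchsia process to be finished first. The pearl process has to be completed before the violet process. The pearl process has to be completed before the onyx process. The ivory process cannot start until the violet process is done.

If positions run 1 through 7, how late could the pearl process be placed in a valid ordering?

4

Every process that must follow the pearl process has to come after it. Tracing all chains starting from the pearl process, those processes are: the onyx process, the violet process, the ivory process — 3 in total.
So at least 3 processes follow the pearl process, putting the pearl process no later than position 4. That position is achievable by scheduling everything else first.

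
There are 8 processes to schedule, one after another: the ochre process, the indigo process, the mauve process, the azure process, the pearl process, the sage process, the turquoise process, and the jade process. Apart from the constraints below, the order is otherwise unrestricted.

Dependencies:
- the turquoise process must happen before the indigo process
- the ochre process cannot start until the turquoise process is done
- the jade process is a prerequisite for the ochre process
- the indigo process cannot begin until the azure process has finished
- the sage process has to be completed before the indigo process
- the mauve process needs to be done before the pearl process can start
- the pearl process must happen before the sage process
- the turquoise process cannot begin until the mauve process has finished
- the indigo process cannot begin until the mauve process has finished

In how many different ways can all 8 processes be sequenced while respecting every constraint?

The processes with no prerequisites are the mauve process, the azure process, the jade process; any of them can be placed first.
Systematically extending each partial ordering one process at a time and counting, there are 287 complete orderings.

287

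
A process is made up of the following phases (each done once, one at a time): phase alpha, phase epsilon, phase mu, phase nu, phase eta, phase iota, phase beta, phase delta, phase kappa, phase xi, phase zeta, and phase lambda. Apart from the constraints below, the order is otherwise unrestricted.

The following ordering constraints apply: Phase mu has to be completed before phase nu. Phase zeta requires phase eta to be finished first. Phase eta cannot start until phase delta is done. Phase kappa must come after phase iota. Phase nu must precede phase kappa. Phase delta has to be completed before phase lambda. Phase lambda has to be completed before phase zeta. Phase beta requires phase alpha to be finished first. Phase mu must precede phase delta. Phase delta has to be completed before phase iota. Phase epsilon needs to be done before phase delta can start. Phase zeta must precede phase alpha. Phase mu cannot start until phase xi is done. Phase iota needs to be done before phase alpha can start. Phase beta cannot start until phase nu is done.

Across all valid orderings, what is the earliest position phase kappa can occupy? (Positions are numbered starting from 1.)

Working backwards through the constraints from phase kappa, its full set of required predecessors is phase epsilon, phase mu, phase nu, phase iota, phase delta, phase xi — 6 of them.
So at minimum 6 phases come before phase kappa, putting phase kappa no earlier than position 7. That position is achievable by scheduling exactly those predecessors first.

7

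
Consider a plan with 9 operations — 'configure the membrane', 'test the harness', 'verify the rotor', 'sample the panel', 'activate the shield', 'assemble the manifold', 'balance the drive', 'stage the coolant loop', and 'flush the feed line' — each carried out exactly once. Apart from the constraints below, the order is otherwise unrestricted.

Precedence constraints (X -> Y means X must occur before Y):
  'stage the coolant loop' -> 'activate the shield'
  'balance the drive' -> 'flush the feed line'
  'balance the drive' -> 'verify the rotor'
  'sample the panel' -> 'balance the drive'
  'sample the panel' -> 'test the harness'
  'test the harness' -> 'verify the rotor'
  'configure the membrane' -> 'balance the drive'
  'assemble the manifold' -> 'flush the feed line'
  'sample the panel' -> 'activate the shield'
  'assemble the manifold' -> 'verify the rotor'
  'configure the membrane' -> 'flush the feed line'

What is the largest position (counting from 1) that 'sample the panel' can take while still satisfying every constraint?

Following every chain forward from 'sample the panel', the operations that must come later are 'test the harness', 'verify the rotor', 'activate the shield', 'balance the drive', 'flush the feed line' — 5 of them.
So at least 5 operations follow 'sample the panel', putting 'sample the panel' no later than position 4. That position is achievable by scheduling everything else first.

4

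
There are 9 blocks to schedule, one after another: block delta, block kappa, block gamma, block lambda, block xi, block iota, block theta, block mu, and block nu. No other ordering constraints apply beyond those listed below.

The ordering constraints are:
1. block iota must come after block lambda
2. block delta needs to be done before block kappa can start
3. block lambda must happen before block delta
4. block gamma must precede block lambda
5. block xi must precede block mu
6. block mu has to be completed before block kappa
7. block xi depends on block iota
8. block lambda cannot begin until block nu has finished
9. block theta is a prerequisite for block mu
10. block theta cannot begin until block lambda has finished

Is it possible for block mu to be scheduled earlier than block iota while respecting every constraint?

No

Following block iota → block xi → block mu, block iota must precede block mu in every valid ordering.
Hence block mu can never be scheduled before block iota.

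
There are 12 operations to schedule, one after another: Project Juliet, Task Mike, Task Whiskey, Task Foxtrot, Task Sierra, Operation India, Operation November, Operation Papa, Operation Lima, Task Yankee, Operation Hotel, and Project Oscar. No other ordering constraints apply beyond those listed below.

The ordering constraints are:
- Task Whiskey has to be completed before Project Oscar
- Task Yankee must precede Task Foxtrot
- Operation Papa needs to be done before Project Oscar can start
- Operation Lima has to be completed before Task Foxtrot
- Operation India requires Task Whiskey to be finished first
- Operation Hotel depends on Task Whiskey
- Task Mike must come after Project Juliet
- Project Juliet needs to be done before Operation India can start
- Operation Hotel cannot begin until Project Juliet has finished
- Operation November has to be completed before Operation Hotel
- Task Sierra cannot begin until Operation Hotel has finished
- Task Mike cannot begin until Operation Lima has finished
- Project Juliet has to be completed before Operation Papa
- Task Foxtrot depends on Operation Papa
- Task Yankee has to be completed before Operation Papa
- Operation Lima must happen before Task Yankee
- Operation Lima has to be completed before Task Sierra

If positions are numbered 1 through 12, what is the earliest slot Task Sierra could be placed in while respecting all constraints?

Every operation that must precede Task Sierra has to come before it. Tracing all chains that end at Task Sierra, those operations are: Project Juliet, Task Whiskey, Operation November, Operation Lima, Operation Hotel — 5 in total.
So at minimum 5 operations come before Task Sierra, putting Task Sierra no earlier than position 6. That position is achievable by scheduling exactly those predecessors first.

6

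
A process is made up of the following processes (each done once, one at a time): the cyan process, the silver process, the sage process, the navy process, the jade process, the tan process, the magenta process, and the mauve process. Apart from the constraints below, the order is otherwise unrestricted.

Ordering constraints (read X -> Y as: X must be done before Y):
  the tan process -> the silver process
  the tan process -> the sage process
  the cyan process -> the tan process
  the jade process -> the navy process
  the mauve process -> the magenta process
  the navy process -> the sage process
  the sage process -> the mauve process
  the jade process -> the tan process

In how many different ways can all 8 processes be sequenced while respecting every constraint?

The processes with no prerequisites are the cyan process, the jade process; any of them can be placed first.
Enumerating by repeatedly choosing an available process (one whose prerequisites are all placed) gives 22 distinct complete orderings.

22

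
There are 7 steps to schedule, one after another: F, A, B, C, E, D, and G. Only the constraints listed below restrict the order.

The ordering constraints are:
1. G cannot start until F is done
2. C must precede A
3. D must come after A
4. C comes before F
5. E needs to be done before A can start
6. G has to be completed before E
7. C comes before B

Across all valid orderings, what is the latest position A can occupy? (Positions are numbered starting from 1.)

The only step forced after A (directly or by a chain) is D.
With 1 mandatory successor out of 7 steps total, the latest slot for A is 7−1 = 6, and it's reachable by doing all non-successors before A.

6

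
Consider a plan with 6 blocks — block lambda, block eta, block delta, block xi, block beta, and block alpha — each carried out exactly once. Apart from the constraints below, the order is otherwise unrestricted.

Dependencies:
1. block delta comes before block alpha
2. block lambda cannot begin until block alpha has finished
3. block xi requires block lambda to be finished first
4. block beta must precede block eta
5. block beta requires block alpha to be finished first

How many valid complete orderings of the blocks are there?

Block delta is the only block with nothing required before it, so every ordering starts there.
Enumerating by repeatedly choosing an available block (one whose prerequisites are all placed) gives 6 distinct complete orderings.

6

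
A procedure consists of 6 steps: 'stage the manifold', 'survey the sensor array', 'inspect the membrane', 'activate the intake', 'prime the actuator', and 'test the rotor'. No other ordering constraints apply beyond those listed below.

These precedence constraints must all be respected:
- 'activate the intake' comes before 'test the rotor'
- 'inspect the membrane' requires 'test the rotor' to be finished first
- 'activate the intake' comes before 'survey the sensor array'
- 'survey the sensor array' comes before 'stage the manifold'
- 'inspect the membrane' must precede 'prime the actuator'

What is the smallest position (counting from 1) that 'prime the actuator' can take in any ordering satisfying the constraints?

4

The steps that are forced before 'prime the actuator', directly or transitively, are 'inspect the membrane', 'activate the intake', 'test the rotor'. That's 3 steps.
So at minimum 3 steps come before 'prime the actuator', putting 'prime the actuator' no earlier than position 4. That position is achievable by scheduling exactly those predecessors first.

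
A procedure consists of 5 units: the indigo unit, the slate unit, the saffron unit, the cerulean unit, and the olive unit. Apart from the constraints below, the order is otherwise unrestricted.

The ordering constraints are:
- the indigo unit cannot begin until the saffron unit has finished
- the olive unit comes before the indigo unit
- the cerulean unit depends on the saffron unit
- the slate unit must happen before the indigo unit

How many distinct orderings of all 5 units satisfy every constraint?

3 units have no prerequisites (the slate unit, the saffron unit, the olive unit), so any of them could come first.
Enumerating by repeatedly choosing an available unit (one whose prerequisites are all placed) gives 18 distinct complete orderings.

18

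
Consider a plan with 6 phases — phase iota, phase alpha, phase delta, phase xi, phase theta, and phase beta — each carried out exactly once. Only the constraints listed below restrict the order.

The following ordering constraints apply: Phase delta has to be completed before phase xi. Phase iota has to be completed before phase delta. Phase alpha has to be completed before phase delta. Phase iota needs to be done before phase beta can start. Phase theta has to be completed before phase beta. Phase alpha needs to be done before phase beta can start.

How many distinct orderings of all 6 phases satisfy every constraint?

3 phases have no prerequisites (phase iota, phase alpha, phase theta), so any of them could come first.
Counting all ways to extend the partial order to a total order gives 24.

24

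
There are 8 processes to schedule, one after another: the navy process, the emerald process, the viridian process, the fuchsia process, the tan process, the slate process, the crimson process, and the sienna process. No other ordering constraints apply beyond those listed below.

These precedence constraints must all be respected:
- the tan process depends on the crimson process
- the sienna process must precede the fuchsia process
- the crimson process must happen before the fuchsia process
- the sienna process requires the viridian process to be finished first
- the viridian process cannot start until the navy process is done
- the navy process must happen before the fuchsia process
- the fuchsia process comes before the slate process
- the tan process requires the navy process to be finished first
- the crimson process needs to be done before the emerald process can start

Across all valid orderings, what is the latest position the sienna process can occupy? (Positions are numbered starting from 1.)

Following every chain forward from the sienna process, the processes that must come later are the fuchsia process, the slate process — 2 of them.
So at least 2 processes follow the sienna process, putting the sienna process no later than position 6. That position is achievable by scheduling everything else first.

6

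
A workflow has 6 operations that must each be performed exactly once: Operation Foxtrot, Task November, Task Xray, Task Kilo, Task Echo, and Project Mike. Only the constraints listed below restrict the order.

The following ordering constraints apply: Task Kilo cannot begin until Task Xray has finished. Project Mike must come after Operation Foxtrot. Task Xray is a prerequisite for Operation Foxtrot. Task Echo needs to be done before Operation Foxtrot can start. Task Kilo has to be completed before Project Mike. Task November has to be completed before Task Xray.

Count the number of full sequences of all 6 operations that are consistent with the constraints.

7

The operations with no prerequisites are Task November, Task Echo; any of them can be placed first.
Enumerating by repeatedly choosing an available operation (one whose prerequisites are all placed) gives 7 distinct complete orderings.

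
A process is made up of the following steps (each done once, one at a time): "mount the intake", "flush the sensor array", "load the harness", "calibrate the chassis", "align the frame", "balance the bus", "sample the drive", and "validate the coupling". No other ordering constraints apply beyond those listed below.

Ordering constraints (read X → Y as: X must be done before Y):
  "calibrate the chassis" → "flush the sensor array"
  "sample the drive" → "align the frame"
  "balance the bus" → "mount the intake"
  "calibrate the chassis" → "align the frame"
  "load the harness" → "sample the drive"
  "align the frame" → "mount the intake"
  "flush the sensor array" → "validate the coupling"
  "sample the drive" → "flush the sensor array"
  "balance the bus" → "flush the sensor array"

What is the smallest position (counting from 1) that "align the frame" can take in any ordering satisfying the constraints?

4

Every step that must precede "align the frame" has to come before it. Tracing all chains that end at "align the frame", those steps are: "load the harness", "calibrate the chassis", "sample the drive" — 3 in total.
With 3 mandatory predecessors, the earliest "align the frame" can sit is position 3+1 = 4, and placing just those 3 first achieves it.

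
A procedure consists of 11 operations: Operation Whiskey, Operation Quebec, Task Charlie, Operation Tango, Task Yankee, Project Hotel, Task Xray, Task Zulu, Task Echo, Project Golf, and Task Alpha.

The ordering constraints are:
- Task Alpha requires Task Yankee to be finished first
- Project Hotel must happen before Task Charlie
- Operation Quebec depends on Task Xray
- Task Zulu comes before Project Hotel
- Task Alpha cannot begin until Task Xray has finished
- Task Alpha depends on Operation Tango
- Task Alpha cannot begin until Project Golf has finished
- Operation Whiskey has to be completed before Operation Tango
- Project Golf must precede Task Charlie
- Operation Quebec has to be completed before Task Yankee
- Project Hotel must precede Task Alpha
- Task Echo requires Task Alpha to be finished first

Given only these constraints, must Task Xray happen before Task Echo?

Chaining the stated constraints: Task Xray → Task Alpha → Task Echo.
That forces Task Xray before Task Echo in every valid schedule.

Yes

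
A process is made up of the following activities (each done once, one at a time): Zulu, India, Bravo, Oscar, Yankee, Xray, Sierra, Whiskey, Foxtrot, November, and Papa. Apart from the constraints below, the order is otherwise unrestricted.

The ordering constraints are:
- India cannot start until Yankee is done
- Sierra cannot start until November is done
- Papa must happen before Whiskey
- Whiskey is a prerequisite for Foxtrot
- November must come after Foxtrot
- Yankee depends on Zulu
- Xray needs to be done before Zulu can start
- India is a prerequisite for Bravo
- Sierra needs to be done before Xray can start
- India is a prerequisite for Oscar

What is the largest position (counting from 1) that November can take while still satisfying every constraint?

4

Every activity that must follow November has to come after it. Tracing all chains starting from November, those activities are: Zulu, India, Bravo, Oscar, Yankee, Xray, Sierra — 7 in total.
With 7 mandatory successors out of 11 activities total, the latest slot for November is 11−7 = 4, and it's reachable by doing all non-successors before November.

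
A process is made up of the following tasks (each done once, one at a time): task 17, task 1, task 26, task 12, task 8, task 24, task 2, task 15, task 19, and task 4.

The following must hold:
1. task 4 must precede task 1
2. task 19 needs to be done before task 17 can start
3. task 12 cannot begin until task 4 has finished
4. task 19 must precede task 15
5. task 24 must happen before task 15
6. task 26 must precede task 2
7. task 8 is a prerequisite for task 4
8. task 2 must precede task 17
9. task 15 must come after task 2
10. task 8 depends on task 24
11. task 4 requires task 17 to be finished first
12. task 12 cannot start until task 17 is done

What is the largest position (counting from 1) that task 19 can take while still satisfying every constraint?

5

Following every chain forward from task 19, the tasks that must come later are task 17, task 1, task 12, task 15, task 4 — 5 of them.
So at least 5 tasks follow task 19, putting task 19 no later than position 5. That position is achievable by scheduling everything else first.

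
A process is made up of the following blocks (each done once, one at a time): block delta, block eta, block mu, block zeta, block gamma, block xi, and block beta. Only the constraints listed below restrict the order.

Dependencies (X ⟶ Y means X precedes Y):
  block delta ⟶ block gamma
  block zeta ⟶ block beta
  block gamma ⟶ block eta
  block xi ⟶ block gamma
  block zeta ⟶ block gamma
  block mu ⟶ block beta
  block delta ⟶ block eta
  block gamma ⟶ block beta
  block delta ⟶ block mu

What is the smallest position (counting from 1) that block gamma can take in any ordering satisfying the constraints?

Working backwards through the constraints from block gamma, its full set of required predecessors is block delta, block zeta, block xi — 3 of them.
With 3 mandatory predecessors, the earliest block gamma can sit is position 3+1 = 4, and placing just those 3 first achieves it.

4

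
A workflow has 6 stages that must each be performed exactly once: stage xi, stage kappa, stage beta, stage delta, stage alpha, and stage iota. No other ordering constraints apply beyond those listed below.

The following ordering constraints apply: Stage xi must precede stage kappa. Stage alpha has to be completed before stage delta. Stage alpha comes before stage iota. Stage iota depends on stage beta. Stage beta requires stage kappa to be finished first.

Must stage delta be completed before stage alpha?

The constraints actually force stage alpha before stage delta (via stage alpha → stage delta), not the other way around.
So stage delta does not have to come before stage alpha — it cannot.

No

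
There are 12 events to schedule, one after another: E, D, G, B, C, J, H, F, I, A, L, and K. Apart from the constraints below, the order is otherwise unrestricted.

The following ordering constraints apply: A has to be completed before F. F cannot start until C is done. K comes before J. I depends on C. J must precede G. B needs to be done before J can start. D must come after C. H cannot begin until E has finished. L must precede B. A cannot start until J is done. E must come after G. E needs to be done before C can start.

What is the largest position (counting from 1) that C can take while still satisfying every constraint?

9

Every event that must follow C has to come after it. Tracing all chains starting from C, those events are: D, F, I — 3 in total.
With 3 mandatory successors out of 12 events total, the latest slot for C is 12−3 = 9, and it's reachable by doing all non-successors before C.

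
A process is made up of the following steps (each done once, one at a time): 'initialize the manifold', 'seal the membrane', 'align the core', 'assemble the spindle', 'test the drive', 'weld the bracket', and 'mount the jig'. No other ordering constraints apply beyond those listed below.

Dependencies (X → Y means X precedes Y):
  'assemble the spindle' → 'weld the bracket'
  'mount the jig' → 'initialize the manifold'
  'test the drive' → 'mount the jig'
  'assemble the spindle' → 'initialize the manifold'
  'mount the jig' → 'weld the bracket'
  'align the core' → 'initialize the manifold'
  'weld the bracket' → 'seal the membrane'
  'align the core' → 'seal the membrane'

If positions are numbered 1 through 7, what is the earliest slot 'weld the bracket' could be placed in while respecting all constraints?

4

Working backwards through the constraints from 'weld the bracket', its full set of required predecessors is 'assemble the spindle', 'test the drive', 'mount the jig' — 3 of them.
With 3 mandatory predecessors, the earliest 'weld the bracket' can sit is position 3+1 = 4, and placing just those 3 first achieves it.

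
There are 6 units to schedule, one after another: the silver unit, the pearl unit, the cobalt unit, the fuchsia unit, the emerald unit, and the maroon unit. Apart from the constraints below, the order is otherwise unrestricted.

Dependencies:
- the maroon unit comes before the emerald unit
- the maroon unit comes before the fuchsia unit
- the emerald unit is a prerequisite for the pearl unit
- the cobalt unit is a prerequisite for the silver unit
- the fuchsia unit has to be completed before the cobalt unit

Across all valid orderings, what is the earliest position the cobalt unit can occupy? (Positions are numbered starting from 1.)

3

Every unit that must precede the cobalt unit has to come before it. Tracing all chains that end at the cobalt unit, those units are: the fuchsia unit, the maroon unit — 2 in total.
So at minimum 2 units come before the cobalt unit, putting the cobalt unit no earlier than position 3. That position is achievable by scheduling exactly those predecessors first.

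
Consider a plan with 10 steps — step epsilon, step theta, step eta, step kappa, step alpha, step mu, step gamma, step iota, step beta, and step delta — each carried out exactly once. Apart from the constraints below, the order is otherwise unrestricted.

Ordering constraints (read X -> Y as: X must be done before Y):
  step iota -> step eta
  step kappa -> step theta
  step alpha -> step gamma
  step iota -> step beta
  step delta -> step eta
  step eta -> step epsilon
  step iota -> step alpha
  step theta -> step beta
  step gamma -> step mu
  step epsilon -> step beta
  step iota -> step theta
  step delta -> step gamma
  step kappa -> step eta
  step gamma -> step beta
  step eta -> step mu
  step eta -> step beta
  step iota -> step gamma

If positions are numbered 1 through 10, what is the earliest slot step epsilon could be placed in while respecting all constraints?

The steps that are forced before step epsilon, directly or transitively, are step eta, step kappa, step iota, step delta. That's 4 steps.
So at minimum 4 steps come before step epsilon, putting step epsilon no earlier than position 5. That position is achievable by scheduling exactly those predecessors first.

5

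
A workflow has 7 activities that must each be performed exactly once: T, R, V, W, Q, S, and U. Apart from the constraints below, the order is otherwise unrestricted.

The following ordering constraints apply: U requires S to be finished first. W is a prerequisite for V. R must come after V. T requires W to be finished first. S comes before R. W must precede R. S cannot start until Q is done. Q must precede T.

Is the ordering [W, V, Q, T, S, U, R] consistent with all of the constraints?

Checking each listed constraint against this order: for instance, W is in position 1 and R in position 7, so that constraint holds — and the remaining constraints check out the same way.

Yes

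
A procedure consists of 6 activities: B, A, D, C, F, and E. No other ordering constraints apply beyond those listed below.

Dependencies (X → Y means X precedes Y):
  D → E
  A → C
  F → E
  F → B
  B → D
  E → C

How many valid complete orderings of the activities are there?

5

The activities with no prerequisites are A, F; any of them can be placed first.
Systematically extending each partial ordering one activity at a time and counting, there are 5 complete orderings.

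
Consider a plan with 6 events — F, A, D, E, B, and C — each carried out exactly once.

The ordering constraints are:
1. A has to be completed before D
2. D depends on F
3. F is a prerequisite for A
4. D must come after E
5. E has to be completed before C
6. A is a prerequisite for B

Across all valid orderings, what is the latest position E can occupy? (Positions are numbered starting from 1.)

4

The events that are forced after E, directly or by a chain of constraints, are D, C. That's 2 events.
With 2 mandatory successors out of 6 events total, the latest slot for E is 6−2 = 4, and it's reachable by doing all non-successors before E.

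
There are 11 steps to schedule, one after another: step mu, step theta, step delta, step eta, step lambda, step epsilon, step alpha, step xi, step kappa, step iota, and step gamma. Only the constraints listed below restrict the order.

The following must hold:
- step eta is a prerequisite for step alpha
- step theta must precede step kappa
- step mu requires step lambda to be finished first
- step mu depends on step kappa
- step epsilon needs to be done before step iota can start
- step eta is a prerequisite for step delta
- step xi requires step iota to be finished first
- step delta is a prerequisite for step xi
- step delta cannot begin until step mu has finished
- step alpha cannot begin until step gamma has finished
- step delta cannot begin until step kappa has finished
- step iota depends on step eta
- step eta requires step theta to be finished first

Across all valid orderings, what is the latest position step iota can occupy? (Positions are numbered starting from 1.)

The only step forced after step iota (directly or by a chain) is step xi.
So at least 1 step follows step iota, putting step iota no later than position 10. That position is achievable by scheduling everything else first.

10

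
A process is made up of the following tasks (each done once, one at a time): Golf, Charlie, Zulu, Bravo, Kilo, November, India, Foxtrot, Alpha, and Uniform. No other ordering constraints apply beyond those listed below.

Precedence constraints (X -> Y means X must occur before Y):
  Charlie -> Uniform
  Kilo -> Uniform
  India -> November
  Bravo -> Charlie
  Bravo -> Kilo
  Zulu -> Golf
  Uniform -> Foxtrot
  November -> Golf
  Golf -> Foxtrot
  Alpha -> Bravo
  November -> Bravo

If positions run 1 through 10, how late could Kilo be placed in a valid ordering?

Every task that must follow Kilo has to come after it. Tracing all chains starting from Kilo, those tasks are: Foxtrot, Uniform — 2 in total.
With 2 mandatory successors out of 10 tasks total, the latest slot for Kilo is 10−2 = 8, and it's reachable by doing all non-successors before Kilo.

8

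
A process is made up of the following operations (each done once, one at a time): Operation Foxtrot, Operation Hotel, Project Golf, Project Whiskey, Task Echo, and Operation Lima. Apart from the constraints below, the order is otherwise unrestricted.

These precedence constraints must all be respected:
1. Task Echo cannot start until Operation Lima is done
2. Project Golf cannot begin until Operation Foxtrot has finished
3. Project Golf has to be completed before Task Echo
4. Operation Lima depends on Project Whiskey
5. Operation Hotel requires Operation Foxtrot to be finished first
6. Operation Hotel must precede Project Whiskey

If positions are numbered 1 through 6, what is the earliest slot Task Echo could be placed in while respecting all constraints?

Every operation that must precede Task Echo has to come before it. Tracing all chains that end at Task Echo, those operations are: Operation Foxtrot, Operation Hotel, Project Golf, Project Whiskey, Operation Lima — 5 in total.
With 5 mandatory predecessors, the earliest Task Echo can sit is position 5+1 = 6, and placing just those 5 first achieves it.

6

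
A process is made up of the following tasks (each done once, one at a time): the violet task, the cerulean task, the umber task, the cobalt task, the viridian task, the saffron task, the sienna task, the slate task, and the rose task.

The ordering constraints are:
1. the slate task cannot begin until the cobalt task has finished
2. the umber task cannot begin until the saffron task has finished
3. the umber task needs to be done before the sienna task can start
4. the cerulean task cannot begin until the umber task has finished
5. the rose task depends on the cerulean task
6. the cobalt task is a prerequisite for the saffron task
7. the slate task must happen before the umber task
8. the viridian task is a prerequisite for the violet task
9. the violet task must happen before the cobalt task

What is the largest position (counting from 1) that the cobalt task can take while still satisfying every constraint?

The tasks that are forced after the cobalt task, directly or by a chain of constraints, are the cerulean task, the umber task, the saffron task, the sienna task, the slate task, the rose task. That's 6 tasks.
With 6 mandatory successors out of 9 tasks total, the latest slot for the cobalt task is 9−6 = 3, and it's reachable by doing all non-successors before the cobalt task.

3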